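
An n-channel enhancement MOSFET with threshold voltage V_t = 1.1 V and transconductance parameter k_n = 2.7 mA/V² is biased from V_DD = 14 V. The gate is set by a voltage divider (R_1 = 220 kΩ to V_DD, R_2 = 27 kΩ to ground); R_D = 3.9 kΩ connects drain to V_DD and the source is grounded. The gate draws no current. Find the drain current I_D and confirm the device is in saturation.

V_G = V_DD·R_2/(R_1+R_2) = 14×27/247 = 1.53 V. With the source grounded, V_GS = V_G = 1.53 V.
Assume saturation: I_D = (k_n/2)(V_GS − V_t)² = (2.7/2)×(1.53 − 1.1)² = 1.35×0.43² = 0.25 mA.
V_DS = V_DD − I_D·R_D = 14 − 0.25×3.9 = 13 V.
Saturation requires V_DS ≥ V_GS − V_t = 0.43 V; 13 ≥ 0.43 ✓.

I_D ≈ 0.25 mA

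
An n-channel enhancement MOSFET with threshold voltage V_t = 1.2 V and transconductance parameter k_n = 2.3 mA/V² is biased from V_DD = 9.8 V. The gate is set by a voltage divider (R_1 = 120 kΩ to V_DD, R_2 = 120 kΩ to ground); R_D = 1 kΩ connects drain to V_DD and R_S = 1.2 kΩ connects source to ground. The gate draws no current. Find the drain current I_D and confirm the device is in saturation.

I_D ≈ 2 mA

V_G = V_DD·R_2/(R_1+R_2) = 9.8×120/240 = 4.9 V.
Assume saturation: I_D = (k_n/2)(V_GS − V_t)² with V_GS = V_G − I_D·R_S = 4.9 − 1.2·I_D.
Substituting gives 1.66·I_D² − 11.2·I_D + 15.7 = 0, with roots I_D = 1.99 or 4.78 mA.
The root I_D = 4.78 mA gives V_GS = -0.839 V ≤ V_t, so take I_D = 1.99 mA.
Then V_GS = 2.51 V and V_DS = V_DD − I_D(R_D+R_S) = 9.8 − 1.99×2.2 = 5.43 V.
Saturation requires V_DS ≥ V_GS − V_t = 1.31 V; 5.43 ≥ 1.31 ✓.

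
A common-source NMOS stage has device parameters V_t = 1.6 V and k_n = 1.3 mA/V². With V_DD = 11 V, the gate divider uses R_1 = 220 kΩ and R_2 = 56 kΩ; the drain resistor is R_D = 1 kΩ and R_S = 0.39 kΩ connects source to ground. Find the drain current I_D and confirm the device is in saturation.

I_D ≈ 0.2 mA

V_G = V_DD·R_2/(R_1+R_2) = 11×56/276 = 2.23 V.
Assume saturation: I_D = (k_n/2)(V_GS − V_t)² with V_GS = V_G − I_D·R_S = 2.23 − 0.39·I_D.
Substituting gives 0.0989·I_D² − 1.32·I_D + 0.26 = 0, with roots I_D = 0.2 or 13.2 mA.
The root I_D = 13.2 mA gives V_GS = -2.9 V ≤ V_t, so take I_D = 0.2 mA.
Then V_GS = 2.15 V and V_DS = V_DD − I_D(R_D+R_S) = 11 − 0.2×1.39 = 10.7 V.
Saturation requires V_DS ≥ V_GS − V_t = 0.554 V; 10.7 ≥ 0.554 ✓.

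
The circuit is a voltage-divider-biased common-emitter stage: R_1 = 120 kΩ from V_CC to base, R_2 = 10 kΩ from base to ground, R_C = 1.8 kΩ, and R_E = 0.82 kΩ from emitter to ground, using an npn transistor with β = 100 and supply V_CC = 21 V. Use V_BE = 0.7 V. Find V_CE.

Thevenize the base divider: V_Th = V_CC·R_2/(R_1+R_2) = 21×10/130 = 1.62 V, R_Th = R_1‖R_2 = 9.23 kΩ.
Base-emitter loop: V_Th = I_B·R_Th + V_BE + (β+1)I_B·R_E, so I_B = (1.62 − 0.7) / (9.23 + 101×0.82) = 0.00994 mA.
I_C = β·I_B = 100×0.00994 = 0.994 mA, and I_E = (β+1)I_B = 1 mA.
V_CE = V_CC − I_C·R_C − I_E·R_E = 21 − 0.994×1.8 − 1×0.82 = 18.4 V.
V_CE = 18.4 V > 0.2 V confirms active-region operation.

V_CE ≈ 18 V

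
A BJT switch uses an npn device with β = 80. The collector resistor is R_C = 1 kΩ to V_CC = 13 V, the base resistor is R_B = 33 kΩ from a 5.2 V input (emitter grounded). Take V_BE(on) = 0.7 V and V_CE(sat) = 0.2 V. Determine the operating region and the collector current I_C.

Assume active. Base-emitter loop: I_B = (V_BB − V_BE)/R_B = (5.2 − 0.7)/33 = 0.136 mA.
I_C = β·I_B = 80×0.136 = 10.9 mA.
V_CE = V_CC − I_C·R_C = 13 − 10.9×1 = 2.09 V > V_CE(sat), so the active-region assumption holds.

active; I_C ≈ 11 mA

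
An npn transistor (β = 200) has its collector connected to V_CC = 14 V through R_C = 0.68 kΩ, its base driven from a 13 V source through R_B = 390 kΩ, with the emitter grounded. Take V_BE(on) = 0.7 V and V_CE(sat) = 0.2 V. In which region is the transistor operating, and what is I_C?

active; I_C ≈ 6.3 mA

Assume active. Base-emitter loop: I_B = (V_BB − V_BE)/R_B = (13 − 0.7)/390 = 0.0315 mA.
I_C = β·I_B = 200×0.0315 = 6.31 mA.
V_CE = V_CC − I_C·R_C = 14 − 6.31×0.68 = 9.71 V > V_CE(sat), so the active-region assumption holds.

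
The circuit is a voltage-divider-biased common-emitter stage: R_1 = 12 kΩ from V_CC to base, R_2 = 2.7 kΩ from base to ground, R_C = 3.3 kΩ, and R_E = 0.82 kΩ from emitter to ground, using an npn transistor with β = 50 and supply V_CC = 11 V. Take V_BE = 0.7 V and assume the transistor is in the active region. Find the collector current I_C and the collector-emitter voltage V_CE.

I_C ≈ 1.5 mA, V_CE ≈ 4.8 V

Thevenize the base divider: V_Th = V_CC·R_2/(R_1+R_2) = 11×2.7/14.7 = 2.02 V, R_Th = R_1‖R_2 = 2.2 kΩ.
Base-emitter loop: V_Th = I_B·R_Th + V_BE + (β+1)I_B·R_E, so I_B = (2.02 − 0.7) / (2.2 + 51×0.82) = 0.03 mA.
I_C = β·I_B = 50×0.03 = 1.5 mA, and I_E = (β+1)I_B = 1.53 mA.
V_CE = V_CC − I_C·R_C − I_E·R_E = 11 − 1.5×3.3 − 1.53×0.82 = 4.8 V.
V_CE = 4.8 V > 0.2 V confirms active-region operation.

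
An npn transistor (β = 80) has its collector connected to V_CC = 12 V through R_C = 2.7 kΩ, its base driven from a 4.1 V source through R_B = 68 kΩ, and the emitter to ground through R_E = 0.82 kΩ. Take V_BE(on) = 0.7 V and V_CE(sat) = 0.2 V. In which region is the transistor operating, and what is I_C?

active; I_C ≈ 2 mA

Assume active. Base-emitter loop: I_B = (V_BB − V_BE)/(R_B + (β+1)R_E) = (4.1 − 0.7)/(68 + 81×0.82) = 0.0253 mA.
I_C = β·I_B = 80×0.0253 = 2.02 mA.
V_CE = V_CC − I_C·R_C − I_E·R_E = 12 − 2.02×2.7 − 2.05×0.82 = 4.86 V > V_CE(sat), so the active-region assumption holds.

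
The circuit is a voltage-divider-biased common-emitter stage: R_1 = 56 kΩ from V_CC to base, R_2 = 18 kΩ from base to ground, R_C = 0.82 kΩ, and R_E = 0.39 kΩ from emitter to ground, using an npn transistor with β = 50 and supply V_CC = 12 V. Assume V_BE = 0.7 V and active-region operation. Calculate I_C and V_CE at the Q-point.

Thevenize the base divider: V_Th = V_CC·R_2/(R_1+R_2) = 12×18/74 = 2.92 V, R_Th = R_1‖R_2 = 13.6 kΩ.
Base-emitter loop: V_Th = I_B·R_Th + V_BE + (β+1)I_B·R_E, so I_B = (2.92 − 0.7) / (13.6 + 51×0.39) = 0.0662 mA.
I_C = β·I_B = 50×0.0662 = 3.31 mA, and I_E = (β+1)I_B = 3.38 mA.
V_CE = V_CC − I_C·R_C − I_E·R_E = 12 − 3.31×0.82 − 3.38×0.39 = 7.97 V.
V_CE = 7.97 V > 0.2 V confirms active-region operation.

I_C ≈ 3.3 mA, V_CE ≈ 8 V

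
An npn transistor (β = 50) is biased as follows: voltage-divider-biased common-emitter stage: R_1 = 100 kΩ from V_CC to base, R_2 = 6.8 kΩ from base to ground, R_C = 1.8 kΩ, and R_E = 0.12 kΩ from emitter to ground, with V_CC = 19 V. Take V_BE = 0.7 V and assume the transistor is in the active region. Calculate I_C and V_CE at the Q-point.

I_C ≈ 2 mA, V_CE ≈ 15 V

Thevenize the base divider: V_Th = V_CC·R_2/(R_1+R_2) = 19×6.8/107 = 1.21 V, R_Th = R_1‖R_2 = 6.37 kΩ.
Base-emitter loop: V_Th = I_B·R_Th + V_BE + (β+1)I_B·R_E, so I_B = (1.21 − 0.7) / (6.37 + 51×0.12) = 0.0408 mA.
I_C = β·I_B = 50×0.0408 = 2.04 mA, and I_E = (β+1)I_B = 2.08 mA.
V_CE = V_CC − I_C·R_C − I_E·R_E = 19 − 2.04×1.8 − 2.08×0.12 = 15.1 V.
V_CE = 15.1 V > 0.2 V confirms active-region operation.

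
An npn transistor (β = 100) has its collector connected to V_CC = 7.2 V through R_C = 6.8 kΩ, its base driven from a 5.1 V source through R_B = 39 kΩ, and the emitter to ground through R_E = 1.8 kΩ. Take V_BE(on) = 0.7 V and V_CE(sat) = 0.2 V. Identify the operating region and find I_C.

Assume active: I_B = (5.1 − 0.7)/(39 + 101×1.8) = 0.0199 mA, I_C = β·I_B = 1.99 mA.
Then V_CE = 7.2 − 1.99×6.8 − 2.01×1.8 = -9.97 V < 0.2 V — the active assumption fails.
Re-solve with V_CE = 0.2 V. KCL at the emitter: V_E/R_E = (V_BB−0.7−V_E)/R_B + (V_CC−0.2−V_E)/R_C, giving V_E = 1.57 V.
I_C = (V_CC − 0.2 − V_E)/R_C = (7 − 1.57)/6.8 = 0.799 mA.
Check: I_B = (4.4 − 1.57)/39 = 0.0726 mA, and β·I_B = 7.26 mA > I_C, confirming saturation.

saturation; I_C ≈ 0.8 mA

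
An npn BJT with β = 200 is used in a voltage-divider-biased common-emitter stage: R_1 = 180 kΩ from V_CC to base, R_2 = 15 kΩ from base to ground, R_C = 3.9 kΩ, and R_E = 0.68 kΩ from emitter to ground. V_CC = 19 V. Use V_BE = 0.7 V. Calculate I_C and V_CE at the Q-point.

Thevenize the base divider: V_Th = V_CC·R_2/(R_1+R_2) = 19×15/195 = 1.46 V, R_Th = R_1‖R_2 = 13.8 kΩ.
Base-emitter loop: V_Th = I_B·R_Th + V_BE + (β+1)I_B·R_E, so I_B = (1.46 − 0.7) / (13.8 + 201×0.68) = 0.00506 mA.
I_C = β·I_B = 200×0.00506 = 1.01 mA, and I_E = (β+1)I_B = 1.02 mA.
V_CE = V_CC − I_C·R_C − I_E·R_E = 19 − 1.01×3.9 − 1.02×0.68 = 14.4 V.
V_CE = 14.4 V > 0.2 V confirms active-region operation.

I_C ≈ 1 mA, V_CE ≈ 14 V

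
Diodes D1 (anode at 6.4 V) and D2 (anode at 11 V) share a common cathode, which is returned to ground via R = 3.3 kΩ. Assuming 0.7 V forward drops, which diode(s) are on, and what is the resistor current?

Assume both conduct. Then node N would need to be at both 6.4−0.7 = 5.7 V and 11−0.7 = 10.3 V, which is impossible.
Assume only D2 conducts: V_N = 11 − 0.7 = 10.3 V, so I_R = 10.3/3.3 = 3.12 mA.
Check D1: its anode-to-cathode voltage is 6.4 − 10.3 = -3.9 V < 0.7 V, so it is off. The assumption is consistent.

Only D2 conducts; I_R ≈ 3.1 mA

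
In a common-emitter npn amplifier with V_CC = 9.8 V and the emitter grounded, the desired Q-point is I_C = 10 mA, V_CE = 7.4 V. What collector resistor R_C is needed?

Collector loop: V_CC = I_C·R_C + V_CE.
R_C = (V_CC − V_CE)/I_C = (9.8 − 7.4)/10 = 0.24 kΩ.

R_C ≈ 0.24 kΩ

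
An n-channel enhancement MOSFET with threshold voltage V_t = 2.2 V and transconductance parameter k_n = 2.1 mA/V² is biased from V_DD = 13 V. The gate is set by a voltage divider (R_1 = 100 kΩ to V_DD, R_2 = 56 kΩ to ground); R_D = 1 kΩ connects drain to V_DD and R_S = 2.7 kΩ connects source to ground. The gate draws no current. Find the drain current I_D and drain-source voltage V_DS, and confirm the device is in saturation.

V_G = V_DD·R_2/(R_1+R_2) = 13×56/156 = 4.67 V.
Assume saturation: I_D = (k_n/2)(V_GS − V_t)² with V_GS = V_G − I_D·R_S = 4.67 − 2.7·I_D.
Substituting gives 7.65·I_D² − 15·I_D + 6.39 = 0, with roots I_D = 0.627 or 1.33 mA.
The root I_D = 1.33 mA gives V_GS = 1.07 V ≤ V_t, so take I_D = 0.627 mA.
Then V_GS = 2.97 V and V_DS = V_DD − I_D(R_D+R_S) = 13 − 0.627×3.7 = 10.7 V.
Saturation requires V_DS ≥ V_GS − V_t = 0.773 V; 10.7 ≥ 0.773 ✓.

I_D ≈ 0.63 mA, V_DS ≈ 11 V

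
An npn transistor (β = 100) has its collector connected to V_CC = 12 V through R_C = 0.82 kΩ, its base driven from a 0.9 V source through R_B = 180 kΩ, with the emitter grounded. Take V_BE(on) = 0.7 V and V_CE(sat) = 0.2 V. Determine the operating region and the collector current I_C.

active; I_C ≈ 0.11 mA

Assume active. Base-emitter loop: I_B = (V_BB − V_BE)/R_B = (0.9 − 0.7)/180 = 0.00111 mA.
I_C = β·I_B = 100×0.00111 = 0.111 mA.
V_CE = V_CC − I_C·R_C = 12 − 0.111×0.82 = 11.9 V > V_CE(sat), so the active-region assumption holds.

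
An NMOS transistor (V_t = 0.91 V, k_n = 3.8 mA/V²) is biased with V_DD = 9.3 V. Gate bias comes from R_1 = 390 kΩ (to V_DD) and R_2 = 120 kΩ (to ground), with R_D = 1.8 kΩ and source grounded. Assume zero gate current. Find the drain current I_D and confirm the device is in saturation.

V_G = V_DD·R_2/(R_1+R_2) = 9.3×120/510 = 2.19 V. With the source grounded, V_GS = V_G = 2.19 V.
Assume saturation: I_D = (k_n/2)(V_GS − V_t)² = (3.8/2)×(2.19 − 0.91)² = 1.9×1.28² = 3.1 mA.
V_DS = V_DD − I_D·R_D = 9.3 − 3.1×1.8 = 3.71 V.
Saturation requires V_DS ≥ V_GS − V_t = 1.28 V; 3.71 ≥ 1.28 ✓.

I_D ≈ 3.1 mA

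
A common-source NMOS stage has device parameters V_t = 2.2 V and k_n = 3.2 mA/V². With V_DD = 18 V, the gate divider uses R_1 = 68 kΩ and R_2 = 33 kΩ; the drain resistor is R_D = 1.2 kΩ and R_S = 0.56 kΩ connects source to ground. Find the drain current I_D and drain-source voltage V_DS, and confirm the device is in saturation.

V_G = V_DD·R_2/(R_1+R_2) = 18×33/101 = 5.88 V.
Assume saturation: I_D = (k_n/2)(V_GS − V_t)² with V_GS = V_G − I_D·R_S = 5.88 − 0.56·I_D.
Substituting gives 0.502·I_D² − 7.6·I_D + 21.7 = 0, with roots I_D = 3.82 or 11.3 mA.
The root I_D = 11.3 mA gives V_GS = -0.46 V ≤ V_t, so take I_D = 3.82 mA.
Then V_GS = 3.74 V and V_DS = V_DD − I_D(R_D+R_S) = 18 − 3.82×1.76 = 11.3 V.
Saturation requires V_DS ≥ V_GS − V_t = 1.54 V; 11.3 ≥ 1.54 ✓.

I_D ≈ 3.8 mA, V_DS ≈ 11 V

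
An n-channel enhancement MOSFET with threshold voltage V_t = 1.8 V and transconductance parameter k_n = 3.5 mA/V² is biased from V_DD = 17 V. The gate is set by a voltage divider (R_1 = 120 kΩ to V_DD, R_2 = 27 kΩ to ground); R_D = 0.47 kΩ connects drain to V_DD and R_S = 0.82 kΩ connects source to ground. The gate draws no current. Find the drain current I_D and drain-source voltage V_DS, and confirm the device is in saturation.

I_D ≈ 0.79 mA, V_DS ≈ 16 V

V_G = V_DD·R_2/(R_1+R_2) = 17×27/147 = 3.12 V.
Assume saturation: I_D = (k_n/2)(V_GS − V_t)² with V_GS = V_G − I_D·R_S = 3.12 − 0.82·I_D.
Substituting gives 1.18·I_D² − 4.8·I_D + 3.06 = 0, with roots I_D = 0.792 or 3.28 mA.
The root I_D = 3.28 mA gives V_GS = 0.43 V ≤ V_t, so take I_D = 0.792 mA.
Then V_GS = 2.47 V and V_DS = V_DD − I_D(R_D+R_S) = 17 − 0.792×1.29 = 16 V.
Saturation requires V_DS ≥ V_GS − V_t = 0.673 V; 16 ≥ 0.673 ✓.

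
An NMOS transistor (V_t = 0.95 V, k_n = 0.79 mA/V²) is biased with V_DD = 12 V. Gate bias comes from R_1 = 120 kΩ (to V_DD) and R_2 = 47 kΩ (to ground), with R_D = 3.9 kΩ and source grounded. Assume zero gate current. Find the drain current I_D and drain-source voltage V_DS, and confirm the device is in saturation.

V_G = V_DD·R_2/(R_1+R_2) = 12×47/167 = 3.38 V. With the source grounded, V_GS = V_G = 3.38 V.
Assume saturation: I_D = (k_n/2)(V_GS − V_t)² = (0.79/2)×(3.38 − 0.95)² = 0.395×2.43² = 2.33 mA.
V_DS = V_DD − I_D·R_D = 12 − 2.33×3.9 = 2.92 V.
Saturation requires V_DS ≥ V_GS − V_t = 2.43 V; 2.92 ≥ 2.43 ✓.

I_D ≈ 2.3 mA, V_DS ≈ 2.9 V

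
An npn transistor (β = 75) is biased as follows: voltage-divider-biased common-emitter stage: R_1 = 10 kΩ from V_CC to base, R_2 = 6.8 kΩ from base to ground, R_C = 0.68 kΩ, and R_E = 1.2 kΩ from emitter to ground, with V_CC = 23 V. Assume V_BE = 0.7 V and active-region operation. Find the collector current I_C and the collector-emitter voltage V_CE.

Thevenize the base divider: V_Th = V_CC·R_2/(R_1+R_2) = 23×6.8/16.8 = 9.31 V, R_Th = R_1‖R_2 = 4.05 kΩ.
Base-emitter loop: V_Th = I_B·R_Th + V_BE + (β+1)I_B·R_E, so I_B = (9.31 − 0.7) / (4.05 + 76×1.2) = 0.0904 mA.
I_C = β·I_B = 75×0.0904 = 6.78 mA, and I_E = (β+1)I_B = 6.87 mA.
V_CE = V_CC − I_C·R_C − I_E·R_E = 23 − 6.78×0.68 − 6.87×1.2 = 10.1 V.
V_CE = 10.1 V > 0.2 V confirms active-region operation.

I_C ≈ 6.8 mA, V_CE ≈ 10 V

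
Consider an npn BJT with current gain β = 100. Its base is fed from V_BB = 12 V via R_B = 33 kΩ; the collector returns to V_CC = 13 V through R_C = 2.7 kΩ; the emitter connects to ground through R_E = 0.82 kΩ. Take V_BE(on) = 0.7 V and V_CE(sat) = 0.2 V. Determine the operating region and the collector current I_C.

Assume active: I_B = (12 − 0.7)/(33 + 101×0.82) = 0.0976 mA, I_C = β·I_B = 9.76 mA.
Then V_CE = 13 − 9.76×2.7 − 9.85×0.82 = -21.4 V < 0.2 V — the active assumption fails.
Re-solve with V_CE = 0.2 V. KCL at the emitter: V_E/R_E = (V_BB−0.7−V_E)/R_B + (V_CC−0.2−V_E)/R_C, giving V_E = 3.14 V.
I_C = (V_CC − 0.2 − V_E)/R_C = (12.8 − 3.14)/2.7 = 3.58 mA.
Check: I_B = (11.3 − 3.14)/33 = 0.247 mA, and β·I_B = 24.7 mA > I_C, confirming saturation.

saturation; I_C ≈ 3.6 mA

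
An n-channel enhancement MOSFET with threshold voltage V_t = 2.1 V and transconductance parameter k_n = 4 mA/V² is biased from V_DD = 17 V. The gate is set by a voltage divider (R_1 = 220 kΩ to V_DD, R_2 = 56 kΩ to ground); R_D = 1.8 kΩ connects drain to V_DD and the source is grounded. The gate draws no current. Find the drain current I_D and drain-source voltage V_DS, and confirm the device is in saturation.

V_G = V_DD·R_2/(R_1+R_2) = 17×56/276 = 3.45 V. With the source grounded, V_GS = V_G = 3.45 V.
Assume saturation: I_D = (k_n/2)(V_GS − V_t)² = (4/2)×(3.45 − 2.1)² = 2×1.35² = 3.64 mA.
V_DS = V_DD − I_D·R_D = 17 − 3.64×1.8 = 10.4 V.
Saturation requires V_DS ≥ V_GS − V_t = 1.35 V; 10.4 ≥ 1.35 ✓.

I_D ≈ 3.6 mA, V_DS ≈ 10 V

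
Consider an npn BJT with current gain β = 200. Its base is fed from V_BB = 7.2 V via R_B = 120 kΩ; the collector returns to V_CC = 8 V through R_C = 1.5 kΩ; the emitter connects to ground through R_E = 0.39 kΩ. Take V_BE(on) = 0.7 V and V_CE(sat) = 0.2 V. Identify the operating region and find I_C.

Assume active: I_B = (7.2 − 0.7)/(120 + 201×0.39) = 0.0328 mA, I_C = β·I_B = 6.55 mA.
Then V_CE = 8 − 6.55×1.5 − 6.59×0.39 = -4.4 V < 0.2 V — the active assumption fails.
Re-solve with V_CE = 0.2 V. KCL at the emitter: V_E/R_E = (V_BB−0.7−V_E)/R_B + (V_CC−0.2−V_E)/R_C, giving V_E = 1.62 V.
I_C = (V_CC − 0.2 − V_E)/R_C = (7.8 − 1.62)/1.5 = 4.12 mA.
Check: I_B = (6.5 − 1.62)/120 = 0.0406 mA, and β·I_B = 8.13 mA > I_C, confirming saturation.

saturation; I_C ≈ 4.1 mA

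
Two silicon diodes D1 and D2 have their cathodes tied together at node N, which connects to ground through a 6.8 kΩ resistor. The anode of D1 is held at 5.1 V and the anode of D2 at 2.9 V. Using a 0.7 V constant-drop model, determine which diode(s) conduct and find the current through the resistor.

Only D1 conducts; I_R ≈ 0.65 mA

Assume both conduct. Then node N would need to be at both 5.1−0.7 = 4.4 V and 2.9−0.7 = 2.2 V, which is impossible.
Assume only D1 conducts: V_N = 5.1 − 0.7 = 4.4 V, so I_R = 4.4/6.8 = 0.647 mA.
Check D2: its anode-to-cathode voltage is 2.9 − 4.4 = -1.5 V < 0.7 V, so it is off. The assumption is consistent.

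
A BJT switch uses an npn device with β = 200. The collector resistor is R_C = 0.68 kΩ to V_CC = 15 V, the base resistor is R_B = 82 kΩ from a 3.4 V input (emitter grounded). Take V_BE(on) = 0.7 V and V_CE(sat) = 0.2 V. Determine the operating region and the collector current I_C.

Assume active. Base-emitter loop: I_B = (V_BB − V_BE)/R_B = (3.4 − 0.7)/82 = 0.0329 mA.
I_C = β·I_B = 200×0.0329 = 6.59 mA.
V_CE = V_CC − I_C·R_C = 15 − 6.59×0.68 = 10.5 V > V_CE(sat), so the active-region assumption holds.

active; I_C ≈ 6.6 mA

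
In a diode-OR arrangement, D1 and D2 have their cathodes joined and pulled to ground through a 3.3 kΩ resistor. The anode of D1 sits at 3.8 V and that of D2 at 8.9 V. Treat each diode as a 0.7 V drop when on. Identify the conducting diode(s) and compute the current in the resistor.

Assume both conduct. Then node N would need to be at both 3.8−0.7 = 3.1 V and 8.9−0.7 = 8.2 V, which is impossible.
Assume only D2 conducts: V_N = 8.9 − 0.7 = 8.2 V, so I_R = 8.2/3.3 = 2.48 mA.
Check D1: its anode-to-cathode voltage is 3.8 − 8.2 = -4.4 V < 0.7 V, so it is off. The assumption is consistent.

Only D2 conducts; I_R ≈ 2.5 mA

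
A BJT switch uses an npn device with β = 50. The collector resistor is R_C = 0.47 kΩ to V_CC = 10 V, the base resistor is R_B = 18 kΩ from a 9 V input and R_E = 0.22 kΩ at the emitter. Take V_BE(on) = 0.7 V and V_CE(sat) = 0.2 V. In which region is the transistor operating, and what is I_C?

saturation; I_C ≈ 14 mA

Assume active: I_B = (9 − 0.7)/(18 + 51×0.22) = 0.284 mA, I_C = β·I_B = 14.2 mA.
Then V_CE = 10 − 14.2×0.47 − 14.5×0.22 = 0.138 V < 0.2 V — the active assumption fails.
Re-solve with V_CE = 0.2 V. KCL at the emitter: V_E/R_E = (V_BB−0.7−V_E)/R_B + (V_CC−0.2−V_E)/R_C, giving V_E = 3.17 V.
I_C = (V_CC − 0.2 − V_E)/R_C = (9.8 − 3.17)/0.47 = 14.1 mA.
Check: I_B = (8.3 − 3.17)/18 = 0.285 mA, and β·I_B = 14.3 mA > I_C, confirming saturation.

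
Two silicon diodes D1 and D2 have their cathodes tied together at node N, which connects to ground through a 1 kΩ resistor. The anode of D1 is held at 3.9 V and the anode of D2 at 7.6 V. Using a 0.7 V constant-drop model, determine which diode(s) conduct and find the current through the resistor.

Only D2 conducts; I_R ≈ 6.9 mA

Assume both conduct. Then node N would need to be at both 3.9−0.7 = 3.2 V and 7.6−0.7 = 6.9 V, which is impossible.
Assume only D2 conducts: V_N = 7.6 − 0.7 = 6.9 V, so I_R = 6.9/1 = 6.9 mA.
Check D1: its anode-to-cathode voltage is 3.9 − 6.9 = -3 V < 0.7 V, so it is off. The assumption is consistent.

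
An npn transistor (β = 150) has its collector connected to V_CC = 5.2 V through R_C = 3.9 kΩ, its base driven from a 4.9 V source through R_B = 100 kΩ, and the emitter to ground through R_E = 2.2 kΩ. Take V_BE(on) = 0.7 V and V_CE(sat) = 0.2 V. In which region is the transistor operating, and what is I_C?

saturation; I_C ≈ 0.81 mA

Assume active: I_B = (4.9 − 0.7)/(100 + 151×2.2) = 0.00972 mA, I_C = β·I_B = 1.46 mA.
Then V_CE = 5.2 − 1.46×3.9 − 1.47×2.2 = -3.71 V < 0.2 V — the active assumption fails.
Re-solve with V_CE = 0.2 V. KCL at the emitter: V_E/R_E = (V_BB−0.7−V_E)/R_B + (V_CC−0.2−V_E)/R_C, giving V_E = 1.84 V.
I_C = (V_CC − 0.2 − V_E)/R_C = (5 − 1.84)/3.9 = 0.811 mA.
Check: I_B = (4.2 − 1.84)/100 = 0.0236 mA, and β·I_B = 3.55 mA > I_C, confirming saturation.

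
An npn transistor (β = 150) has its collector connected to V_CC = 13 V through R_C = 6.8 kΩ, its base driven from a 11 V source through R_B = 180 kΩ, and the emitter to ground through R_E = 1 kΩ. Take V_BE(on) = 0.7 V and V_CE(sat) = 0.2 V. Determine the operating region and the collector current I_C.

saturation; I_C ≈ 1.6 mA

Assume active: I_B = (11 − 0.7)/(180 + 151×1) = 0.0311 mA, I_C = β·I_B = 4.67 mA.
Then V_CE = 13 − 4.67×6.8 − 4.7×1 = -23.4 V < 0.2 V — the active assumption fails.
Re-solve with V_CE = 0.2 V. KCL at the emitter: V_E/R_E = (V_BB−0.7−V_E)/R_B + (V_CC−0.2−V_E)/R_C, giving V_E = 1.68 V.
I_C = (V_CC − 0.2 − V_E)/R_C = (12.8 − 1.68)/6.8 = 1.63 mA.
Check: I_B = (10.3 − 1.68)/180 = 0.0479 mA, and β·I_B = 7.18 mA > I_C, confirming saturation.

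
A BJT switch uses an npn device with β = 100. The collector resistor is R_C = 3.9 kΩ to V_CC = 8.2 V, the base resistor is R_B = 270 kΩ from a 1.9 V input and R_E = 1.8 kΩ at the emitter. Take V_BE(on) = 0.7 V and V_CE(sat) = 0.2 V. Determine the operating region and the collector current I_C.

Assume active. Base-emitter loop: I_B = (V_BB − V_BE)/(R_B + (β+1)R_E) = (1.9 − 0.7)/(270 + 101×1.8) = 0.00266 mA.
I_C = β·I_B = 100×0.00266 = 0.266 mA.
V_CE = V_CC − I_C·R_C − I_E·R_E = 8.2 − 0.266×3.9 − 0.268×1.8 = 6.68 V > V_CE(sat), so the active-region assumption holds.

active; I_C ≈ 0.27 mA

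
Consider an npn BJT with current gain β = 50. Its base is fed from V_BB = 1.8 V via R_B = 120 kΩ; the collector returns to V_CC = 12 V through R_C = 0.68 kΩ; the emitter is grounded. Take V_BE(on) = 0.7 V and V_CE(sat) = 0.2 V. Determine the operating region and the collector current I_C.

active; I_C ≈ 0.46 mA

Assume active. Base-emitter loop: I_B = (V_BB − V_BE)/R_B = (1.8 − 0.7)/120 = 0.00917 mA.
I_C = β·I_B = 50×0.00917 = 0.458 mA.
V_CE = V_CC − I_C·R_C = 12 − 0.458×0.68 = 11.7 V > V_CE(sat), so the active-region assumption holds.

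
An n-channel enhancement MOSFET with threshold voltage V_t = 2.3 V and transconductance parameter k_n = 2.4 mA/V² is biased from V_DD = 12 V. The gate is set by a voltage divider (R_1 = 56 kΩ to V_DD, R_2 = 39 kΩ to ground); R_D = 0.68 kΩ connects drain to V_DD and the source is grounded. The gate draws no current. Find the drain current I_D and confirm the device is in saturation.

I_D ≈ 8.3 mA

V_G = V_DD·R_2/(R_1+R_2) = 12×39/95 = 4.93 V. With the source grounded, V_GS = V_G = 4.93 V.
Assume saturation: I_D = (k_n/2)(V_GS − V_t)² = (2.4/2)×(4.93 − 2.3)² = 1.2×2.63² = 8.28 mA.
V_DS = V_DD − I_D·R_D = 12 − 8.28×0.68 = 6.37 V.
Saturation requires V_DS ≥ V_GS − V_t = 2.63 V; 6.37 ≥ 2.63 ✓.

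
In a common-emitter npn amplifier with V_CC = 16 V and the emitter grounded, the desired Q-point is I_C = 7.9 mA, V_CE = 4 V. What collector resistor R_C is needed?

Collector loop: V_CC = I_C·R_C + V_CE.
R_C = (V_CC − V_CE)/I_C = (16 − 4)/7.9 = 1.52 kΩ.

R_C ≈ 1.5 kΩ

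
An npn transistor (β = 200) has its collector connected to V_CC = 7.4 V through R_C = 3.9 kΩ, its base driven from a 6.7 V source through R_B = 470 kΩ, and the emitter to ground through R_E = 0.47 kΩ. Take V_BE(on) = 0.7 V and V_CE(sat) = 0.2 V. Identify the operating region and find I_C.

saturation; I_C ≈ 1.6 mA

Assume active: I_B = (6.7 − 0.7)/(470 + 201×0.47) = 0.0106 mA, I_C = β·I_B = 2.13 mA.
Then V_CE = 7.4 − 2.13×3.9 − 2.14×0.47 = -1.9 V < 0.2 V — the active assumption fails.
Re-solve with V_CE = 0.2 V. KCL at the emitter: V_E/R_E = (V_BB−0.7−V_E)/R_B + (V_CC−0.2−V_E)/R_C, giving V_E = 0.779 V.
I_C = (V_CC − 0.2 − V_E)/R_C = (7.2 − 0.779)/3.9 = 1.65 mA.
Check: I_B = (6 − 0.779)/470 = 0.0111 mA, and β·I_B = 2.22 mA > I_C, confirming saturation.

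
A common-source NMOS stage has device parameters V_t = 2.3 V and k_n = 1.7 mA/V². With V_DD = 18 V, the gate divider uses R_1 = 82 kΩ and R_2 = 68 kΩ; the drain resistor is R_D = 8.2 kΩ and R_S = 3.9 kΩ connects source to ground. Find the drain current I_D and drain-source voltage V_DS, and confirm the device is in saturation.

V_G = V_DD·R_2/(R_1+R_2) = 18×68/150 = 8.16 V.
Assume saturation: I_D = (k_n/2)(V_GS − V_t)² with V_GS = V_G − I_D·R_S = 8.16 − 3.9·I_D.
Substituting gives 12.9·I_D² − 39.9·I_D + 29.2 = 0, with roots I_D = 1.2 or 1.88 mA.
The root I_D = 1.88 mA gives V_GS = 0.811 V ≤ V_t, so take I_D = 1.2 mA.
Then V_GS = 3.49 V and V_DS = V_DD − I_D(R_D+R_S) = 18 − 1.2×12.1 = 3.5 V.
Saturation requires V_DS ≥ V_GS − V_t = 1.19 V; 3.5 ≥ 1.19 ✓.

I_D ≈ 1.2 mA, V_DS ≈ 3.5 V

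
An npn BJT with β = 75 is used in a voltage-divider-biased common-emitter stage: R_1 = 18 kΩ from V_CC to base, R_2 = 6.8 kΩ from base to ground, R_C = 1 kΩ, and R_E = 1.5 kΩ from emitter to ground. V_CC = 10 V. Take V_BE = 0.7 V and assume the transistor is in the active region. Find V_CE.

Thevenize the base divider: V_Th = V_CC·R_2/(R_1+R_2) = 10×6.8/24.8 = 2.74 V, R_Th = R_1‖R_2 = 4.94 kΩ.
Base-emitter loop: V_Th = I_B·R_Th + V_BE + (β+1)I_B·R_E, so I_B = (2.74 − 0.7) / (4.94 + 76×1.5) = 0.0172 mA.
I_C = β·I_B = 75×0.0172 = 1.29 mA, and I_E = (β+1)I_B = 1.3 mA.
V_CE = V_CC − I_C·R_C − I_E·R_E = 10 − 1.29×1 − 1.3×1.5 = 6.76 V.
V_CE = 6.76 V > 0.2 V confirms active-region operation.

V_CE ≈ 6.8 V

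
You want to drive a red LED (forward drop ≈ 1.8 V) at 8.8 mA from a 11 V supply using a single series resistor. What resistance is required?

The resistor drops V_S − V_D = 11 − 1.8 = 9.2 V at 8.8 mA.
R = 9.2 V / 8.8 mA = 1.05 kΩ.

R ≈ 1 kΩ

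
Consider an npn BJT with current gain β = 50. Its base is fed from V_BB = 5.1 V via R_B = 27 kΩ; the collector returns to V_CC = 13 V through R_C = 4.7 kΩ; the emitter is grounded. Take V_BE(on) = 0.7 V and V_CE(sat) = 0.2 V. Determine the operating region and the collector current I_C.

Assume active: I_B = (5.1 − 0.7)/27 = 0.163 mA, giving I_C = β·I_B = 8.15 mA.
But then V_CE = 13 − 8.15×4.7 = -25.3 V < V_CE(sat) = 0.2 V — impossible in the active region.
So the transistor is saturated. With V_CE = 0.2 V, I_C = (V_CC − 0.2)/R_C = 12.8/4.7 = 2.72 mA.
Check: β·I_B = 8.15 mA > I_C = 2.72 mA, confirming saturation.

saturation; I_C ≈ 2.7 mA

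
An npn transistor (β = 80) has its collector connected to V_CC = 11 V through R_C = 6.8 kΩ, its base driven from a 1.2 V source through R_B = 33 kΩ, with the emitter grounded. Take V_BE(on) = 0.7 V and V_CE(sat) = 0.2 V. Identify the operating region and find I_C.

active; I_C ≈ 1.2 mA

Assume active. Base-emitter loop: I_B = (V_BB − V_BE)/R_B = (1.2 − 0.7)/33 = 0.0152 mA.
I_C = β·I_B = 80×0.0152 = 1.21 mA.
V_CE = V_CC − I_C·R_C = 11 − 1.21×6.8 = 2.76 V > V_CE(sat), so the active-region assumption holds.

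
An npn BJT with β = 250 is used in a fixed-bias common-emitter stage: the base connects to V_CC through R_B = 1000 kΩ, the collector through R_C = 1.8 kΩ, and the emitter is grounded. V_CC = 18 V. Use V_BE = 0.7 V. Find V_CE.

V_CE ≈ 10 V

Base loop: V_CC = I_B·R_B + V_BE, so I_B = (18 − 0.7)/1000 kΩ = 0.0173 mA.
In the active region I_C = β·I_B = 250 × 0.0173 = 4.33 mA.
Collector loop: V_CE = V_CC − I_C·R_C = 18 − 4.33×1.8 = 10.2 V.
Since V_CE = 10.2 V > V_CE(sat) ≈ 0.2 V, the transistor is in the active region as assumed.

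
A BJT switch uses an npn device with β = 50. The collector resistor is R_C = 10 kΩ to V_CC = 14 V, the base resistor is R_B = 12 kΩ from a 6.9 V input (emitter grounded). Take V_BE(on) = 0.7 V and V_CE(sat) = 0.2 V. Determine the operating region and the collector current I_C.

saturation; I_C ≈ 1.4 mA

Assume active: I_B = (6.9 − 0.7)/12 = 0.517 mA, giving I_C = β·I_B = 25.8 mA.
But then V_CE = 14 − 25.8×10 = -244 V < V_CE(sat) = 0.2 V — impossible in the active region.
So the transistor is saturated. With V_CE = 0.2 V, I_C = (V_CC − 0.2)/R_C = 13.8/10 = 1.38 mA.
Check: β·I_B = 25.8 mA > I_C = 1.38 mA, confirming saturation.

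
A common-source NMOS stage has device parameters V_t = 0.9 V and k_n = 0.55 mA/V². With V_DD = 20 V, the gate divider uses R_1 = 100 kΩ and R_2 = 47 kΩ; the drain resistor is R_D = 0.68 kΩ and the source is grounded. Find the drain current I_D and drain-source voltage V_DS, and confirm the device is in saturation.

V_G = V_DD·R_2/(R_1+R_2) = 20×47/147 = 6.39 V. With the source grounded, V_GS = V_G = 6.39 V.
Assume saturation: I_D = (k_n/2)(V_GS − V_t)² = (0.55/2)×(6.39 − 0.9)² = 0.275×5.49² = 8.3 mA.
V_DS = V_DD − I_D·R_D = 20 − 8.3×0.68 = 14.4 V.
Saturation requires V_DS ≥ V_GS − V_t = 5.49 V; 14.4 ≥ 5.49 ✓.

I_D ≈ 8.3 mA, V_DS ≈ 14 V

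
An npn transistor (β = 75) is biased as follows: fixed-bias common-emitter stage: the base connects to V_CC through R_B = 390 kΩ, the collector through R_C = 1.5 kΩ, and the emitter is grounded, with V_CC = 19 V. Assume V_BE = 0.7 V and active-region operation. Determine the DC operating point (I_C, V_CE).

I_C ≈ 3.5 mA, V_CE ≈ 14 V

Base loop: V_CC = I_B·R_B + V_BE, so I_B = (19 − 0.7)/390 kΩ = 0.0469 mA.
In the active region I_C = β·I_B = 75 × 0.0469 = 3.52 mA.
Collector loop: V_CE = V_CC − I_C·R_C = 19 − 3.52×1.5 = 13.7 V.
Since V_CE = 13.7 V > V_CE(sat) ≈ 0.2 V, the transistor is in the active region as assumed.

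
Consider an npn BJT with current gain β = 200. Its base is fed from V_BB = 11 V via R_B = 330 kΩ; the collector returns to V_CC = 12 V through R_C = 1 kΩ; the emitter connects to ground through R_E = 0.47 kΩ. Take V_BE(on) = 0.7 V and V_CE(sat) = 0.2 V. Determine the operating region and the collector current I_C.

Assume active. Base-emitter loop: I_B = (V_BB − V_BE)/(R_B + (β+1)R_E) = (11 − 0.7)/(330 + 201×0.47) = 0.0243 mA.
I_C = β·I_B = 200×0.0243 = 4.85 mA.
V_CE = V_CC − I_C·R_C − I_E·R_E = 12 − 4.85×1 − 4.88×0.47 = 4.85 V > V_CE(sat), so the active-region assumption holds.

active; I_C ≈ 4.9 mA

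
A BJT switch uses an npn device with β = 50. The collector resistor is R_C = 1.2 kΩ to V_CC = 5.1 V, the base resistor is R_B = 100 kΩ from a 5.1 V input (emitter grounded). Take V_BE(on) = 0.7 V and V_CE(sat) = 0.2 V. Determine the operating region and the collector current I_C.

active; I_C ≈ 2.2 mA

Assume active. Base-emitter loop: I_B = (V_BB − V_BE)/R_B = (5.1 − 0.7)/100 = 0.044 mA.
I_C = β·I_B = 50×0.044 = 2.2 mA.
V_CE = V_CC − I_C·R_C = 5.1 − 2.2×1.2 = 2.46 V > V_CE(sat), so the active-region assumption holds.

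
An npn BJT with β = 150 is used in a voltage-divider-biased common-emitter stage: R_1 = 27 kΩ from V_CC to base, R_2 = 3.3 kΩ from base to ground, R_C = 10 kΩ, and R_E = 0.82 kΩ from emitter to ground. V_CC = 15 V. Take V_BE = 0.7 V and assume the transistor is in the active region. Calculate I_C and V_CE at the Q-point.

I_C ≈ 1.1 mA, V_CE ≈ 3 V

Thevenize the base divider: V_Th = V_CC·R_2/(R_1+R_2) = 15×3.3/30.3 = 1.63 V, R_Th = R_1‖R_2 = 2.94 kΩ.
Base-emitter loop: V_Th = I_B·R_Th + V_BE + (β+1)I_B·R_E, so I_B = (1.63 − 0.7) / (2.94 + 151×0.82) = 0.00737 mA.
I_C = β·I_B = 150×0.00737 = 1.1 mA, and I_E = (β+1)I_B = 1.11 mA.
V_CE = V_CC − I_C·R_C − I_E·R_E = 15 − 1.1×10 − 1.11×0.82 = 3.04 V.
V_CE = 3.04 V > 0.2 V confirms active-region operation.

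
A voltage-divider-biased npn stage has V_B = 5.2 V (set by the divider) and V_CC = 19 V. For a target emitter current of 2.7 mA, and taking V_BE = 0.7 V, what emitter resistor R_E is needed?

R_E ≈ 1.7 kΩ

V_E = V_B − V_BE = 5.2 − 0.7 = 4.5 V.
R_E = V_E / I_E = 4.5 / 2.7 = 1.67 kΩ.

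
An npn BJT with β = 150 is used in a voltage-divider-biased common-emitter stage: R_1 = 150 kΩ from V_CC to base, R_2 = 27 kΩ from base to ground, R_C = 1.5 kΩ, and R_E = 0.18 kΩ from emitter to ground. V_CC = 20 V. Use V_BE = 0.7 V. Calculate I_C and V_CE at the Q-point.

I_C ≈ 7 mA, V_CE ≈ 8.2 V

Thevenize the base divider: V_Th = V_CC·R_2/(R_1+R_2) = 20×27/177 = 3.05 V, R_Th = R_1‖R_2 = 22.9 kΩ.
Base-emitter loop: V_Th = I_B·R_Th + V_BE + (β+1)I_B·R_E, so I_B = (3.05 − 0.7) / (22.9 + 151×0.18) = 0.047 mA.
I_C = β·I_B = 150×0.047 = 7.04 mA, and I_E = (β+1)I_B = 7.09 mA.
V_CE = V_CC − I_C·R_C − I_E·R_E = 20 − 7.04×1.5 − 7.09×0.18 = 8.16 V.
V_CE = 8.16 V > 0.2 V confirms active-region operation.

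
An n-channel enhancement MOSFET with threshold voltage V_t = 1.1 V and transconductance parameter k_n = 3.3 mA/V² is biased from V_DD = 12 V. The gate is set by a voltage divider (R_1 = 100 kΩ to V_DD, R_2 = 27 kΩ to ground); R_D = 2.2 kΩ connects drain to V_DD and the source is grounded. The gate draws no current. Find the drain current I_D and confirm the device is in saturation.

V_G = V_DD·R_2/(R_1+R_2) = 12×27/127 = 2.55 V. With the source grounded, V_GS = V_G = 2.55 V.
Assume saturation: I_D = (k_n/2)(V_GS − V_t)² = (3.3/2)×(2.55 − 1.1)² = 1.65×1.45² = 3.47 mA.
V_DS = V_DD − I_D·R_D = 12 − 3.47×2.2 = 4.36 V.
Saturation requires V_DS ≥ V_GS − V_t = 1.45 V; 4.36 ≥ 1.45 ✓.

I_D ≈ 3.5 mA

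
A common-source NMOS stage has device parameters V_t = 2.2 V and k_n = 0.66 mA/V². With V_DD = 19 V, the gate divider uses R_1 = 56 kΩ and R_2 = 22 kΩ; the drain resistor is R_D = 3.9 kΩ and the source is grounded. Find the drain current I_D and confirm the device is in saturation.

V_G = V_DD·R_2/(R_1+R_2) = 19×22/78 = 5.36 V. With the source grounded, V_GS = V_G = 5.36 V.
Assume saturation: I_D = (k_n/2)(V_GS − V_t)² = (0.66/2)×(5.36 − 2.2)² = 0.33×3.16² = 3.29 mA.
V_DS = V_DD − I_D·R_D = 19 − 3.29×3.9 = 6.16 V.
Saturation requires V_DS ≥ V_GS − V_t = 3.16 V; 6.16 ≥ 3.16 ✓.

I_D ≈ 3.3 mA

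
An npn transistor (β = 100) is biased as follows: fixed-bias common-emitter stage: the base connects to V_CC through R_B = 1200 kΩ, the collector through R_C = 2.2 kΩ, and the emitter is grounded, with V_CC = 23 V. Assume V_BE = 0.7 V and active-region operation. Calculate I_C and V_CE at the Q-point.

I_C ≈ 1.9 mA, V_CE ≈ 19 V

Base loop: V_CC = I_B·R_B + V_BE, so I_B = (23 − 0.7)/1200 kΩ = 0.0186 mA.
In the active region I_C = β·I_B = 100 × 0.0186 = 1.86 mA.
Collector loop: V_CE = V_CC − I_C·R_C = 23 − 1.86×2.2 = 18.9 V.
Since V_CE = 18.9 V > V_CE(sat) ≈ 0.2 V, the transistor is in the active region as assumed.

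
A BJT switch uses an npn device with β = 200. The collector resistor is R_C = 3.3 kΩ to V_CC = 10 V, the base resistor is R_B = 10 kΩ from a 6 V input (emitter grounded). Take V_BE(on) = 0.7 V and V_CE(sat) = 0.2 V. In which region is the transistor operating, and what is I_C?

Assume active: I_B = (6 − 0.7)/10 = 0.53 mA, giving I_C = β·I_B = 106 mA.
But then V_CE = 10 − 106×3.3 = -340 V < V_CE(sat) = 0.2 V — impossible in the active region.
So the transistor is saturated. With V_CE = 0.2 V, I_C = (V_CC − 0.2)/R_C = 9.8/3.3 = 2.97 mA.
Check: β·I_B = 106 mA > I_C = 2.97 mA, confirming saturation.

saturation; I_C ≈ 3 mA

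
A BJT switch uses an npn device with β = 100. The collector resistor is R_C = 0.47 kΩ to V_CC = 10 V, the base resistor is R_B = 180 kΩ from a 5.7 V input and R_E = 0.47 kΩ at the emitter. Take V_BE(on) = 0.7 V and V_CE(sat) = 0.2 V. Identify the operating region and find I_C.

Assume active. Base-emitter loop: I_B = (V_BB − V_BE)/(R_B + (β+1)R_E) = (5.7 − 0.7)/(180 + 101×0.47) = 0.022 mA.
I_C = β·I_B = 100×0.022 = 2.2 mA.
V_CE = V_CC − I_C·R_C − I_E·R_E = 10 − 2.2×0.47 − 2.22×0.47 = 7.92 V > V_CE(sat), so the active-region assumption holds.

active; I_C ≈ 2.2 mA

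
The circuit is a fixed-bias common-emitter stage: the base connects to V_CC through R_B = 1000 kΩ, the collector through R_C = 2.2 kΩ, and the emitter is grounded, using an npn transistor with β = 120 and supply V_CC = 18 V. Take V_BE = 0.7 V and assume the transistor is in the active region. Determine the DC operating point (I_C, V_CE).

Base loop: V_CC = I_B·R_B + V_BE, so I_B = (18 − 0.7)/1000 kΩ = 0.0173 mA.
In the active region I_C = β·I_B = 120 × 0.0173 = 2.08 mA.
Collector loop: V_CE = V_CC − I_C·R_C = 18 − 2.08×2.2 = 13.4 V.
Since V_CE = 13.4 V > V_CE(sat) ≈ 0.2 V, the transistor is in the active region as assumed.

I_C ≈ 2.1 mA, V_CE ≈ 13 V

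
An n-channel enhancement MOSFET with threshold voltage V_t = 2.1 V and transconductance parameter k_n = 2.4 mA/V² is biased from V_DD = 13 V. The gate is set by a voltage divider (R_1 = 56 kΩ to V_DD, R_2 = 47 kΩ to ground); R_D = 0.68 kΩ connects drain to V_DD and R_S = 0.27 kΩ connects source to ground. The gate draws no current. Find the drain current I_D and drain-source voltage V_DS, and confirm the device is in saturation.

V_G = V_DD·R_2/(R_1+R_2) = 13×47/103 = 5.93 V.
Assume saturation: I_D = (k_n/2)(V_GS − V_t)² with V_GS = V_G − I_D·R_S = 5.93 − 0.27·I_D.
Substituting gives 0.0875·I_D² − 3.48·I_D + 17.6 = 0, with roots I_D = 5.95 or 33.9 mA.
The root I_D = 33.9 mA gives V_GS = -3.21 V ≤ V_t, so take I_D = 5.95 mA.
Then V_GS = 4.33 V and V_DS = V_DD − I_D(R_D+R_S) = 13 − 5.95×0.95 = 7.35 V.
Saturation requires V_DS ≥ V_GS − V_t = 2.23 V; 7.35 ≥ 2.23 ✓.

I_D ≈ 5.9 mA, V_DS ≈ 7.3 V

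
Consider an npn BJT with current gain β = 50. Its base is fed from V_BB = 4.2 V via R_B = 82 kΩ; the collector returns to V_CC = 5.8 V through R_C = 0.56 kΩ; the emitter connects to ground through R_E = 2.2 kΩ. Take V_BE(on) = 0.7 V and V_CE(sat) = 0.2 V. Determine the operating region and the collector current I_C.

Assume active. Base-emitter loop: I_B = (V_BB − V_BE)/(R_B + (β+1)R_E) = (4.2 − 0.7)/(82 + 51×2.2) = 0.018 mA.
I_C = β·I_B = 50×0.018 = 0.901 mA.
V_CE = V_CC − I_C·R_C − I_E·R_E = 5.8 − 0.901×0.56 − 0.919×2.2 = 3.27 V > V_CE(sat), so the active-region assumption holds.

active; I_C ≈ 0.9 mA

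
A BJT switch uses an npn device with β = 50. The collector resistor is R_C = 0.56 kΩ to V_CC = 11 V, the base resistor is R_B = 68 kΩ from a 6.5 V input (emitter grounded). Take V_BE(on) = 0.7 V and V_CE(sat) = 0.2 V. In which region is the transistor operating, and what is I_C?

active; I_C ≈ 4.3 mA

Assume active. Base-emitter loop: I_B = (V_BB − V_BE)/R_B = (6.5 − 0.7)/68 = 0.0853 mA.
I_C = β·I_B = 50×0.0853 = 4.26 mA.
V_CE = V_CC − I_C·R_C = 11 − 4.26×0.56 = 8.61 V > V_CE(sat), so the active-region assumption holds.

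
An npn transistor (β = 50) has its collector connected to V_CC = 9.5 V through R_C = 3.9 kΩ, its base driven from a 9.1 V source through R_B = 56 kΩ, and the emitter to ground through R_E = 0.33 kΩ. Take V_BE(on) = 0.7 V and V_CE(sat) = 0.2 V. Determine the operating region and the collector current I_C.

Assume active: I_B = (9.1 − 0.7)/(56 + 51×0.33) = 0.115 mA, I_C = β·I_B = 5.77 mA.
Then V_CE = 9.5 − 5.77×3.9 − 5.88×0.33 = -14.9 V < 0.2 V — the active assumption fails.
Re-solve with V_CE = 0.2 V. KCL at the emitter: V_E/R_E = (V_BB−0.7−V_E)/R_B + (V_CC−0.2−V_E)/R_C, giving V_E = 0.767 V.
I_C = (V_CC − 0.2 − V_E)/R_C = (9.3 − 0.767)/3.9 = 2.19 mA.
Check: I_B = (8.4 − 0.767)/56 = 0.136 mA, and β·I_B = 6.82 mA > I_C, confirming saturation.

saturation; I_C ≈ 2.2 mA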